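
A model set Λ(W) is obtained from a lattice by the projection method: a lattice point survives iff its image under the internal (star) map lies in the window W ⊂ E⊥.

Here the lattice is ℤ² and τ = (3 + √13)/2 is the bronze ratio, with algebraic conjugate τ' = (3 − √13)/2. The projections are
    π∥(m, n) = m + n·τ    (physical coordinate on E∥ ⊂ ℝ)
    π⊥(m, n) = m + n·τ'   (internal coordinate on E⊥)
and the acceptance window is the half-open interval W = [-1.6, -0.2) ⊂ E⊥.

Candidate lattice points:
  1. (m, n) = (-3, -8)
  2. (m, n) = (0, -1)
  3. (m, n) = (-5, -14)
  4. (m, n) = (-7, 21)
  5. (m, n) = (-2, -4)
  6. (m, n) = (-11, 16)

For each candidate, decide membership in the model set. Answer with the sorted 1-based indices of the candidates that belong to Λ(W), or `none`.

1, 3, 5

τ' = (3−√13)/2 ≈ -0.3028.
#1 (-3,-8): internal coord -3 + (-8)·τ' = -0.5778; -0.5778 ∈ [-1.6, -0.2) → IN Λ
#2 (0,-1): internal coord 0 + (-1)·τ' = +0.3028; +0.3028 ∉ [-1.6, -0.2) → out
#3 (-5,-14): internal coord -5 + (-14)·τ' = -0.7611; -0.7611 ∈ [-1.6, -0.2) → IN Λ
#4 (-7,21): internal coord -7 + (21)·τ' = -13.3583; -13.3583 ∉ [-1.6, -0.2) → out
#5 (-2,-4): internal coord -2 + (-4)·τ' = -0.7889; -0.7889 ∈ [-1.6, -0.2) → IN Λ
#6 (-11,16): internal coord -11 + (16)·τ' = -15.8444; -15.8444 ∉ [-1.6, -0.2) → out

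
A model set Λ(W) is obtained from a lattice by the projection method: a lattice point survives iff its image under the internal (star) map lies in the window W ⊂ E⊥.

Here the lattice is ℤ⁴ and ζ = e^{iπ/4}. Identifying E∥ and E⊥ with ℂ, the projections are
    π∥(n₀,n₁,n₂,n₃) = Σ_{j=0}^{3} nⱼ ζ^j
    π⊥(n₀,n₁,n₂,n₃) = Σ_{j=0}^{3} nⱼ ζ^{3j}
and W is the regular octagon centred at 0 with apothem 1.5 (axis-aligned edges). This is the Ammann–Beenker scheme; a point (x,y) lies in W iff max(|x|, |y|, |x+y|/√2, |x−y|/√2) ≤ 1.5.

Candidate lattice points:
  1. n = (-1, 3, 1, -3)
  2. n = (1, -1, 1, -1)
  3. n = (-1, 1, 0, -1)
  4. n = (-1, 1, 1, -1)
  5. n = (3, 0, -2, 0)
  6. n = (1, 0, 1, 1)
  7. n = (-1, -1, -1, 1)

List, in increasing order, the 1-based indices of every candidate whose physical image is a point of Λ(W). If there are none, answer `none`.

7

Internal map: ζ^{3j} for j=0..3 gives (1,0), (−√2/2,√2/2), (0,−1), (√2/2,√2/2).
candidate 1: n = (-1, 3, 1, -3) → π⊥ ≈ (-5.242641, -1.000000); max(|x|,|y|,|x±y|/√2) = 5.242641 > 1.5 ⇒ ∉ W
candidate 2: n = (1, -1, 1, -1) → π⊥ ≈ (+1.000000, -2.414214); max(|x|,|y|,|x±y|/√2) = 2.414214 > 1.5 ⇒ ∉ W
candidate 3: n = (-1, 1, 0, -1) → π⊥ ≈ (-2.414214, +0.000000); max(|x|,|y|,|x±y|/√2) = 2.414214 > 1.5 ⇒ ∉ W
candidate 4: n = (-1, 1, 1, -1) → π⊥ ≈ (-2.414214, -1.000000); max(|x|,|y|,|x±y|/√2) = 2.414214 > 1.5 ⇒ ∉ W
candidate 5: n = (3, 0, -2, 0) → π⊥ ≈ (+3.000000, +2.000000); max(|x|,|y|,|x±y|/√2) = 3.535534 > 1.5 ⇒ ∉ W
candidate 6: n = (1, 0, 1, 1) → π⊥ ≈ (+1.707107, -0.292893); max(|x|,|y|,|x±y|/√2) = 1.707107 > 1.5 ⇒ ∉ W
candidate 7: n = (-1, -1, -1, 1) → π⊥ ≈ (+0.414214, +1.000000); max(|x|,|y|,|x±y|/√2) = 1.000000 ≤ 1.5 ⇒ ∈ W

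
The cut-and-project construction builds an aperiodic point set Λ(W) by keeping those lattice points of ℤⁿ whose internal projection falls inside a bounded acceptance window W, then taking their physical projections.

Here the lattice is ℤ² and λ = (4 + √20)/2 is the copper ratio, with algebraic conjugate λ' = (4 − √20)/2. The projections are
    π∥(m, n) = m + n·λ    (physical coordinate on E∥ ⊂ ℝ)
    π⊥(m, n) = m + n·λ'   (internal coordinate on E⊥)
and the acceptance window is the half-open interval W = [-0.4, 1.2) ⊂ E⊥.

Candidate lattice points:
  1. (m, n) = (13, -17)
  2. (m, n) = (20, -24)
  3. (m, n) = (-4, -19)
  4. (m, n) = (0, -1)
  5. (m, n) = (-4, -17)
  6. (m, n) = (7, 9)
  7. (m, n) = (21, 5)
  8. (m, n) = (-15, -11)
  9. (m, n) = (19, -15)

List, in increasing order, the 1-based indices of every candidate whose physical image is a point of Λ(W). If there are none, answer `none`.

3, 4, 5

Compute λ' = (4−√20)/2 = -0.23607, so π⊥(m,n) = m -0.23607·n.
candidate 1: (m,n)=(13,-17) → π∥ = 13-17·λ ≈ -59.01316, π⊥ = 13-17·λ' ≈ 17.01316 ∉ [-0.4, 1.2) ⇒ out
candidate 2: (m,n)=(20,-24) → π∥ = 20-24·λ ≈ -81.66563, π⊥ = 20-24·λ' ≈ 25.66563 ∉ [-0.4, 1.2) ⇒ out
candidate 3: (m,n)=(-4,-19) → π∥ = -4-19·λ ≈ -84.48529, π⊥ = -4-19·λ' ≈ 0.48529 ∈ [-0.4, 1.2) ⇒ IN Λ
candidate 4: (m,n)=(0,-1) → π∥ = 0-1·λ ≈ -4.23607, π⊥ = 0-1·λ' ≈ 0.23607 ∈ [-0.4, 1.2) ⇒ IN Λ
candidate 5: (m,n)=(-4,-17) → π∥ = -4-17·λ ≈ -76.01316, π⊥ = -4-17·λ' ≈ 0.01316 ∈ [-0.4, 1.2) ⇒ IN Λ
candidate 6: (m,n)=(7,9) → π∥ = 7+9·λ ≈ 45.12461, π⊥ = 7+9·λ' ≈ 4.87539 ∉ [-0.4, 1.2) ⇒ out
candidate 7: (m,n)=(21,5) → π∥ = 21+5·λ ≈ 42.18034, π⊥ = 21+5·λ' ≈ 19.81966 ∉ [-0.4, 1.2) ⇒ out
candidate 8: (m,n)=(-15,-11) → π∥ = -15-11·λ ≈ -61.59675, π⊥ = -15-11·λ' ≈ -12.40325 ∉ [-0.4, 1.2) ⇒ out
candidate 9: (m,n)=(19,-15) → π∥ = 19-15·λ ≈ -44.54102, π⊥ = 19-15·λ' ≈ 22.54102 ∉ [-0.4, 1.2) ⇒ out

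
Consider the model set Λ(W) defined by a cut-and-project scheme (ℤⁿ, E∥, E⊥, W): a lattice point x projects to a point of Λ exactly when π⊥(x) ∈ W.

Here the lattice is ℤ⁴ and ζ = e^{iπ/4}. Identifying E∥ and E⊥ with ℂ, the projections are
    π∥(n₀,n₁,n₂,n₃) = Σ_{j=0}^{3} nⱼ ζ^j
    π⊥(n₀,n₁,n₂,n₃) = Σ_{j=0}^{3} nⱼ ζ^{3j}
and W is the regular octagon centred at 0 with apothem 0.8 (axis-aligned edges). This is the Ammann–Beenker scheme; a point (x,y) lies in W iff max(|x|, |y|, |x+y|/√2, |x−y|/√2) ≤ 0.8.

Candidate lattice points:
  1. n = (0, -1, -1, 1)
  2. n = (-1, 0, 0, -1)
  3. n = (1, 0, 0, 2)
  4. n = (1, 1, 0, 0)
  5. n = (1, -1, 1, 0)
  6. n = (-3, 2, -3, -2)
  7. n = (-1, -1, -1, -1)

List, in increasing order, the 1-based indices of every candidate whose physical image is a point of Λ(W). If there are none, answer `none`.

4

π⊥(n) = n₀ + n₁ζ³ + n₂ζ⁶ + n₃ζ⁹ where ζ = e^{iπ/4}.
candidate 1: n = (0, -1, -1, 1) → π⊥ ≈ (+1.4142, +1.0000); max(|x|,|y|,|x±y|/√2) = 1.7071 > 0.8 ⇒ ∉ W
candidate 2: n = (-1, 0, 0, -1) → π⊥ ≈ (-1.7071, -0.7071); max(|x|,|y|,|x±y|/√2) = 1.7071 > 0.8 ⇒ ∉ W
candidate 3: n = (1, 0, 0, 2) → π⊥ ≈ (+2.4142, +1.4142); max(|x|,|y|,|x±y|/√2) = 2.7071 > 0.8 ⇒ ∉ W
candidate 4: n = (1, 1, 0, 0) → π⊥ ≈ (+0.2929, +0.7071); max(|x|,|y|,|x±y|/√2) = 0.7071 ≤ 0.8 ⇒ ∈ W
candidate 5: n = (1, -1, 1, 0) → π⊥ ≈ (+1.7071, -1.7071); max(|x|,|y|,|x±y|/√2) = 2.4142 > 0.8 ⇒ ∉ W
candidate 6: n = (-3, 2, -3, -2) → π⊥ ≈ (-5.8284, +3.0000); max(|x|,|y|,|x±y|/√2) = 6.2426 > 0.8 ⇒ ∉ W
candidate 7: n = (-1, -1, -1, -1) → π⊥ ≈ (-1.0000, -0.4142); max(|x|,|y|,|x±y|/√2) = 1.0000 > 0.8 ⇒ ∉ W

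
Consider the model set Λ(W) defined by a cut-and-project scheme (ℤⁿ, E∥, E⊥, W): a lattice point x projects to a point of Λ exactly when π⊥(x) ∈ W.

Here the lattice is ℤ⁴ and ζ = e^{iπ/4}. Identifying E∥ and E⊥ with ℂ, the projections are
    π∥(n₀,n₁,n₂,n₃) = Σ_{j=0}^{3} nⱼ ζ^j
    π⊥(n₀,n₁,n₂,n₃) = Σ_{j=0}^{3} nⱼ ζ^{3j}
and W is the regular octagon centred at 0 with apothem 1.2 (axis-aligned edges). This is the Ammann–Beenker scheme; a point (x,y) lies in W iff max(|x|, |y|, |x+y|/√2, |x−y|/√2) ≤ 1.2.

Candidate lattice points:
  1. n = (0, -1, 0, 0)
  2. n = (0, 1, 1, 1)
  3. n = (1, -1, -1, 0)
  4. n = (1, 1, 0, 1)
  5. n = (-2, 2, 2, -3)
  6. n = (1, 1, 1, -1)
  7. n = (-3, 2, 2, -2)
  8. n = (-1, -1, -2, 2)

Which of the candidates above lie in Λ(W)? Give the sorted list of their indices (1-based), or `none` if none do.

1, 2, 6

π⊥(n) = n₀ + n₁ζ³ + n₂ζ⁶ + n₃ζ⁹ where ζ = e^{iπ/4}.
candidate 1: n = (0, -1, 0, 0) → π⊥ ≈ (+0.70711, -0.70711); max(|x|,|y|,|x±y|/√2) = 1.00000 ≤ 1.2 ⇒ ∈ W
candidate 2: n = (0, 1, 1, 1) → π⊥ ≈ (+0.00000, +0.41421); max(|x|,|y|,|x±y|/√2) = 0.41421 ≤ 1.2 ⇒ ∈ W
candidate 3: n = (1, -1, -1, 0) → π⊥ ≈ (+1.70711, +0.29289); max(|x|,|y|,|x±y|/√2) = 1.70711 > 1.2 ⇒ ∉ W
candidate 4: n = (1, 1, 0, 1) → π⊥ ≈ (+1.00000, +1.41421); max(|x|,|y|,|x±y|/√2) = 1.70711 > 1.2 ⇒ ∉ W
candidate 5: n = (-2, 2, 2, -3) → π⊥ ≈ (-5.53553, -2.70711); max(|x|,|y|,|x±y|/√2) = 5.82843 > 1.2 ⇒ ∉ W
candidate 6: n = (1, 1, 1, -1) → π⊥ ≈ (-0.41421, -1.00000); max(|x|,|y|,|x±y|/√2) = 1.00000 ≤ 1.2 ⇒ ∈ W
candidate 7: n = (-3, 2, 2, -2) → π⊥ ≈ (-5.82843, -2.00000); max(|x|,|y|,|x±y|/√2) = 5.82843 > 1.2 ⇒ ∉ W
candidate 8: n = (-1, -1, -2, 2) → π⊥ ≈ (+1.12132, +2.70711); max(|x|,|y|,|x±y|/√2) = 2.70711 > 1.2 ⇒ ∉ W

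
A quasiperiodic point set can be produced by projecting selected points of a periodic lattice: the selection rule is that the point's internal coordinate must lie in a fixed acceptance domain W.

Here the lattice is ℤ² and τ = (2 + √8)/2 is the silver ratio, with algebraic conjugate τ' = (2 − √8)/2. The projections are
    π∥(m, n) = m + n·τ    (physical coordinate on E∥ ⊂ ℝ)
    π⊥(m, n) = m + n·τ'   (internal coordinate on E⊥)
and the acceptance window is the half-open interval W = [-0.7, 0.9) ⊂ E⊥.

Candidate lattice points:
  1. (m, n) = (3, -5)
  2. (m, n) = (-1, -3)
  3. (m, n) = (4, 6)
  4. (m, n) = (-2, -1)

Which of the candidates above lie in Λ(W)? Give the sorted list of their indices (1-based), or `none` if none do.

2

τ' = (2−√8)/2 ≈ -0.4142.
#1 (3,-5): internal coord 3 + (-5)·τ' = +5.0711; +5.0711 ∉ [-0.7, 0.9) → out
#2 (-1,-3): internal coord -1 + (-3)·τ' = +0.2426; +0.2426 ∈ [-0.7, 0.9) → IN Λ
#3 (4,6): internal coord 4 + (6)·τ' = +1.5147; +1.5147 ∉ [-0.7, 0.9) → out
#4 (-2,-1): internal coord -2 + (-1)·τ' = -1.5858; -1.5858 ∉ [-0.7, 0.9) → out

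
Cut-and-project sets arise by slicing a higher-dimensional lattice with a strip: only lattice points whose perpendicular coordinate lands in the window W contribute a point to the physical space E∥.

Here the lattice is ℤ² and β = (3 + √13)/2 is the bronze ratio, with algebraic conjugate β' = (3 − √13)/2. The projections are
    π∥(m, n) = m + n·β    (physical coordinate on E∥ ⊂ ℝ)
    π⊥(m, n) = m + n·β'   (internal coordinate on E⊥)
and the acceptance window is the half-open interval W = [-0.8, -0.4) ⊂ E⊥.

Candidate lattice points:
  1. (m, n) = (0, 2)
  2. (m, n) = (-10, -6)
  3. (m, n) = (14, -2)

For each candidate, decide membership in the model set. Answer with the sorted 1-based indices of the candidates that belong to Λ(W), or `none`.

β' = (3−√13)/2 ≈ -0.302776.
[1] lift (0,2): star map gives -0.605551; window check -0.8 ≤ -0.605551 < -0.4 is true → IN Λ
[2] lift (-10,-6): star map gives -8.183346; window check -0.8 ≤ -8.183346 < -0.4 is false → out
[3] lift (14,-2): star map gives 14.605551; window check -0.8 ≤ 14.605551 < -0.4 is false → out

1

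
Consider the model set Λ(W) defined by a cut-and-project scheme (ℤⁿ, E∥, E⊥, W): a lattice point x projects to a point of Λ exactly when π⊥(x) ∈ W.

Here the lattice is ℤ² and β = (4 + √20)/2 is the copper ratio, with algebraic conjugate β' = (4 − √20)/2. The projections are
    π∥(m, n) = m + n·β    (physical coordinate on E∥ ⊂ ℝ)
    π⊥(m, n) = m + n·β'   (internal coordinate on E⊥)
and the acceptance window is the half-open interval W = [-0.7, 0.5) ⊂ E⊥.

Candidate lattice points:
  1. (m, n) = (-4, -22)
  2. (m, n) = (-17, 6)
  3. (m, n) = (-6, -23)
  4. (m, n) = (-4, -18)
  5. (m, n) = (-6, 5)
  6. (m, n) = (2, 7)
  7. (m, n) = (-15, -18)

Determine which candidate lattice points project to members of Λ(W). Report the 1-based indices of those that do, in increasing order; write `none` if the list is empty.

3, 4, 6

Compute β' = (4−√20)/2 = -0.2361, so π⊥(m,n) = m -0.2361·n.
[1] lift (-4,-22): star map gives 1.1935; window check -0.7 ≤ 1.1935 < 0.5 is false → out
[2] lift (-17,6): star map gives -18.4164; window check -0.7 ≤ -18.4164 < 0.5 is false → out
[3] lift (-6,-23): star map gives -0.5704; window check -0.7 ≤ -0.5704 < 0.5 is true → IN Λ
[4] lift (-4,-18): star map gives 0.2492; window check -0.7 ≤ 0.2492 < 0.5 is true → IN Λ
[5] lift (-6,5): star map gives -7.1803; window check -0.7 ≤ -7.1803 < 0.5 is false → out
[6] lift (2,7): star map gives 0.3475; window check -0.7 ≤ 0.3475 < 0.5 is true → IN Λ
[7] lift (-15,-18): star map gives -10.7508; window check -0.7 ≤ -10.7508 < 0.5 is false → out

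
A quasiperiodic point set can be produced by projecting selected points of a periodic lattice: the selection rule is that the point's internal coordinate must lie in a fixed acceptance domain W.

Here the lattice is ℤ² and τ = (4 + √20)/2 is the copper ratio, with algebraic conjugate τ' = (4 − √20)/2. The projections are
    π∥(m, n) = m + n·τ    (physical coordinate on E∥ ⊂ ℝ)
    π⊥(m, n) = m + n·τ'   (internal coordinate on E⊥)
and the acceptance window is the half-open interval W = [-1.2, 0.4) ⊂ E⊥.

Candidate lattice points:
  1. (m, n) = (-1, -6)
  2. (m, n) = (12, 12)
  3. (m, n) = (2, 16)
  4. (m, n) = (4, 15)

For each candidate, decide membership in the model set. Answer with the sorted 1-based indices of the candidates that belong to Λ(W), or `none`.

none

Compute τ' = (4−√20)/2 = -0.2361, so π⊥(m,n) = m -0.2361·n.
#1 (-1,-6): internal coord -1 + (-6)·τ' = +0.4164; +0.4164 ∉ [-1.2, 0.4) → out
#2 (12,12): internal coord 12 + (12)·τ' = +9.1672; +9.1672 ∉ [-1.2, 0.4) → out
#3 (2,16): internal coord 2 + (16)·τ' = -1.7771; -1.7771 ∉ [-1.2, 0.4) → out
#4 (4,15): internal coord 4 + (15)·τ' = +0.4590; +0.4590 ∉ [-1.2, 0.4) → out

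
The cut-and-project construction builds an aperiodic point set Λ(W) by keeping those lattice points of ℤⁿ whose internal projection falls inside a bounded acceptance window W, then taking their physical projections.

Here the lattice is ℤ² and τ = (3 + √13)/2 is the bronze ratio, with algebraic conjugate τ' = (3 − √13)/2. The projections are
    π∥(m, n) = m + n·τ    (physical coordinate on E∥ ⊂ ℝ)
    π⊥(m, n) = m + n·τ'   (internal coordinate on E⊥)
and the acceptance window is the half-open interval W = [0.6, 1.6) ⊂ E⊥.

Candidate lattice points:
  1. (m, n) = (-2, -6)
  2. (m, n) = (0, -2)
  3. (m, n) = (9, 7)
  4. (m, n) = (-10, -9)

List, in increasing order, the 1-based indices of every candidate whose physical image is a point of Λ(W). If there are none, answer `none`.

Numerically τ ≈ 3.3028 and τ' = −1/τ ≈ -0.3028.
#1 (-2,-6): internal coord -2 + (-6)·τ' = -0.1833; -0.1833 ∉ [0.6, 1.6) → out
#2 (0,-2): internal coord 0 + (-2)·τ' = +0.6056; +0.6056 ∈ [0.6, 1.6) → IN Λ
#3 (9,7): internal coord 9 + (7)·τ' = +6.8806; +6.8806 ∉ [0.6, 1.6) → out
#4 (-10,-9): internal coord -10 + (-9)·τ' = -7.2750; -7.2750 ∉ [0.6, 1.6) → out

2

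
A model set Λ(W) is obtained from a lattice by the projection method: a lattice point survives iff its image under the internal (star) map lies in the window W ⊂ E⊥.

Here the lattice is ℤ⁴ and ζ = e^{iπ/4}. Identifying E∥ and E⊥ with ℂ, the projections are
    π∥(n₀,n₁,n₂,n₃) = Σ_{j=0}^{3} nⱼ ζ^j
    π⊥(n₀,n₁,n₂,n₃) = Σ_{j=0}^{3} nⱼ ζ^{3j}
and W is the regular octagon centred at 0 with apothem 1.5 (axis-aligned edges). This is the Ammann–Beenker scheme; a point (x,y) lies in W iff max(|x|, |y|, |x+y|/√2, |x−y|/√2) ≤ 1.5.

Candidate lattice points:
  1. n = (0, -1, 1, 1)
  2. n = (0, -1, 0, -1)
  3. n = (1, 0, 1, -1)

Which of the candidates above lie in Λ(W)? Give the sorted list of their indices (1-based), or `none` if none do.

With ζ = e^{iπ/4} the internal vectors are ζ^0,ζ^3,ζ^6,ζ^9.
candidate 1: n = (0, -1, 1, 1) → π⊥ ≈ (+1.414214, -1.000000); max(|x|,|y|,|x±y|/√2) = 1.707107 > 1.5 ⇒ ∉ W
candidate 2: n = (0, -1, 0, -1) → π⊥ ≈ (+0.000000, -1.414214); max(|x|,|y|,|x±y|/√2) = 1.414214 ≤ 1.5 ⇒ ∈ W
candidate 3: n = (1, 0, 1, -1) → π⊥ ≈ (+0.292893, -1.707107); max(|x|,|y|,|x±y|/√2) = 1.707107 > 1.5 ⇒ ∉ W

2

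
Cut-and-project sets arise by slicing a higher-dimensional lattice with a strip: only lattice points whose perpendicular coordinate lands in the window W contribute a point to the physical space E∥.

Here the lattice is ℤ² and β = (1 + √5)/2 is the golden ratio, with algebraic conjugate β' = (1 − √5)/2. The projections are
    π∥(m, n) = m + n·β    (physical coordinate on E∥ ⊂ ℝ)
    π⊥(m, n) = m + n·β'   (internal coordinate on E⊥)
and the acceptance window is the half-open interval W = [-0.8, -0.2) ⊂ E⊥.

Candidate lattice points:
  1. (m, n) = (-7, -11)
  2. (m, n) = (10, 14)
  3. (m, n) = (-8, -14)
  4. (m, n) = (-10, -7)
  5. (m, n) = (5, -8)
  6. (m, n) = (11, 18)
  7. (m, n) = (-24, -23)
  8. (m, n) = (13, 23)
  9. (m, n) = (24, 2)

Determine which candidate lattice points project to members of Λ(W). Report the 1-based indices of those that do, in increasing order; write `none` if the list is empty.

Compute β' = (1−√5)/2 = -0.618034, so π⊥(m,n) = m -0.618034·n.
#1 (-7,-11): internal coord -7 + (-11)·β' = -0.201626; -0.201626 ∈ [-0.8, -0.2) → IN Λ
#2 (10,14): internal coord 10 + (14)·β' = +1.347524; +1.347524 ∉ [-0.8, -0.2) → out
#3 (-8,-14): internal coord -8 + (-14)·β' = +0.652476; +0.652476 ∉ [-0.8, -0.2) → out
#4 (-10,-7): internal coord -10 + (-7)·β' = -5.673762; -5.673762 ∉ [-0.8, -0.2) → out
#5 (5,-8): internal coord 5 + (-8)·β' = +9.944272; +9.944272 ∉ [-0.8, -0.2) → out
#6 (11,18): internal coord 11 + (18)·β' = -0.124612; -0.124612 ∉ [-0.8, -0.2) → out
#7 (-24,-23): internal coord -24 + (-23)·β' = -9.785218; -9.785218 ∉ [-0.8, -0.2) → out
#8 (13,23): internal coord 13 + (23)·β' = -1.214782; -1.214782 ∉ [-0.8, -0.2) → out
#9 (24,2): internal coord 24 + (2)·β' = +22.763932; +22.763932 ∉ [-0.8, -0.2) → out

1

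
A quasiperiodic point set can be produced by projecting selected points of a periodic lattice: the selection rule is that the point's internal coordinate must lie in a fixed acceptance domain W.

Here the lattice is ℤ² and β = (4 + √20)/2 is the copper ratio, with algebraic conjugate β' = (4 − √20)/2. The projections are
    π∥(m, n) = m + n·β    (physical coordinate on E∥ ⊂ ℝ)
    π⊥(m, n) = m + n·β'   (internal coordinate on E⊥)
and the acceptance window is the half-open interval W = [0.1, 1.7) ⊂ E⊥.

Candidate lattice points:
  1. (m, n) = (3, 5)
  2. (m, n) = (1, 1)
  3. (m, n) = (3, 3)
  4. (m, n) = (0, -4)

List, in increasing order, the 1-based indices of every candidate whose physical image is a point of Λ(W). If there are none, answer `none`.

Numerically β ≈ 4.236068 and β' = −1/β ≈ -0.236068.
candidate 1: (m,n)=(3,5) → π∥ = 3+5·β ≈ 24.180340, π⊥ = 3+5·β' ≈ 1.819660 ∉ [0.1, 1.7) ⇒ out
candidate 2: (m,n)=(1,1) → π∥ = 1+1·β ≈ 5.236068, π⊥ = 1+1·β' ≈ 0.763932 ∈ [0.1, 1.7) ⇒ IN Λ
candidate 3: (m,n)=(3,3) → π∥ = 3+3·β ≈ 15.708204, π⊥ = 3+3·β' ≈ 2.291796 ∉ [0.1, 1.7) ⇒ out
candidate 4: (m,n)=(0,-4) → π∥ = 0-4·β ≈ -16.944272, π⊥ = 0-4·β' ≈ 0.944272 ∈ [0.1, 1.7) ⇒ IN Λ

2, 4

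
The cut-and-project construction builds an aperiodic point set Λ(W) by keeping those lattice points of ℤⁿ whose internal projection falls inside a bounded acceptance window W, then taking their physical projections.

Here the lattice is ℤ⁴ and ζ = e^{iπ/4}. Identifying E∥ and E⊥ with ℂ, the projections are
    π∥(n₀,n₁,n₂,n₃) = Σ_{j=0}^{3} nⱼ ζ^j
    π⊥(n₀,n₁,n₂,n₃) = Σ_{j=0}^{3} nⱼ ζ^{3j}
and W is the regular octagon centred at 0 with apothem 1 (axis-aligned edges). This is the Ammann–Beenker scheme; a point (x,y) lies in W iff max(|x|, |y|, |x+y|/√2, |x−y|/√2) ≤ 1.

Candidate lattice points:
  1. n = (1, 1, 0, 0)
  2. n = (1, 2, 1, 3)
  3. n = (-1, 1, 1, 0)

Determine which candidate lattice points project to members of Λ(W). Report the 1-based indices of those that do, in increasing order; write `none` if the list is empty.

π⊥(n) = n₀ + n₁ζ³ + n₂ζ⁶ + n₃ζ⁹ where ζ = e^{iπ/4}.
candidate 1: n = (1, 1, 0, 0) → π⊥ ≈ (+0.2929, +0.7071); max(|x|,|y|,|x±y|/√2) = 0.7071 ≤ 1 ⇒ ∈ W
candidate 2: n = (1, 2, 1, 3) → π⊥ ≈ (+1.7071, +2.5355); max(|x|,|y|,|x±y|/√2) = 3.0000 > 1 ⇒ ∉ W
candidate 3: n = (-1, 1, 1, 0) → π⊥ ≈ (-1.7071, -0.2929); max(|x|,|y|,|x±y|/√2) = 1.7071 > 1 ⇒ ∉ W

1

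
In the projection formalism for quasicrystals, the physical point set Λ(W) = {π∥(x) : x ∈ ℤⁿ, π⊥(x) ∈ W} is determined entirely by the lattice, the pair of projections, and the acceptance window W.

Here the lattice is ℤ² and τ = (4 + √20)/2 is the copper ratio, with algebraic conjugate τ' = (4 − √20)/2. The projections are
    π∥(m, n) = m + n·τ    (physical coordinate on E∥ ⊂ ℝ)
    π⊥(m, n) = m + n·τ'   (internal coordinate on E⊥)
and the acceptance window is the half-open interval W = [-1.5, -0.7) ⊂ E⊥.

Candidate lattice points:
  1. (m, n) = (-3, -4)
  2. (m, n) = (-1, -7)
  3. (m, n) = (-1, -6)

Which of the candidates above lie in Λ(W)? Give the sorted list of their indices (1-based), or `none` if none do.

none

Numerically τ ≈ 4.23607 and τ' = −1/τ ≈ -0.23607.
candidate 1: (m,n)=(-3,-4) → π∥ = -3-4·τ ≈ -19.94427, π⊥ = -3-4·τ' ≈ -2.05573 ∉ [-1.5, -0.7) ⇒ out
candidate 2: (m,n)=(-1,-7) → π∥ = -1-7·τ ≈ -30.65248, π⊥ = -1-7·τ' ≈ 0.65248 ∉ [-1.5, -0.7) ⇒ out
candidate 3: (m,n)=(-1,-6) → π∥ = -1-6·τ ≈ -26.41641, π⊥ = -1-6·τ' ≈ 0.41641 ∉ [-1.5, -0.7) ⇒ out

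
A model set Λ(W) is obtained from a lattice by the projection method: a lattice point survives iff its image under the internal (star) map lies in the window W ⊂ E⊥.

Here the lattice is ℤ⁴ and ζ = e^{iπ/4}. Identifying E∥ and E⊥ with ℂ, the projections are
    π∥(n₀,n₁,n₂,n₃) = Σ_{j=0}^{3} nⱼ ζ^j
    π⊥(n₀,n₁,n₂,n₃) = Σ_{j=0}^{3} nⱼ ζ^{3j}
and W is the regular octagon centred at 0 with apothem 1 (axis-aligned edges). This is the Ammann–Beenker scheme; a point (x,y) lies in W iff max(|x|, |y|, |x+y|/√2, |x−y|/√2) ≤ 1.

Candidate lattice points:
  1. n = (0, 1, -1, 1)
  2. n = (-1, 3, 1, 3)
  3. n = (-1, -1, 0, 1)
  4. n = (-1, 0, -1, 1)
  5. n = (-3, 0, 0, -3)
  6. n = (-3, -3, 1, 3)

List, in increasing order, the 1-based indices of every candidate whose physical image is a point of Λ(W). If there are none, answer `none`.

3

Internal map: ζ^{3j} for j=0..3 gives (1,0), (−√2/2,√2/2), (0,−1), (√2/2,√2/2).
#1 (0, 1, -1, 1): internal (0.0000, 2.4142); octagon support 2.4142 vs apothem 1 → ∉ W
#2 (-1, 3, 1, 3): internal (-1.0000, 3.2426); octagon support 3.2426 vs apothem 1 → ∉ W
#3 (-1, -1, 0, 1): internal (0.4142, 0.0000); octagon support 0.4142 vs apothem 1 → ∈ W
#4 (-1, 0, -1, 1): internal (-0.2929, 1.7071); octagon support 1.7071 vs apothem 1 → ∉ W
#5 (-3, 0, 0, -3): internal (-5.1213, -2.1213); octagon support 5.1213 vs apothem 1 → ∉ W
#6 (-3, -3, 1, 3): internal (1.2426, -1.0000); octagon support 1.5858 vs apothem 1 → ∉ W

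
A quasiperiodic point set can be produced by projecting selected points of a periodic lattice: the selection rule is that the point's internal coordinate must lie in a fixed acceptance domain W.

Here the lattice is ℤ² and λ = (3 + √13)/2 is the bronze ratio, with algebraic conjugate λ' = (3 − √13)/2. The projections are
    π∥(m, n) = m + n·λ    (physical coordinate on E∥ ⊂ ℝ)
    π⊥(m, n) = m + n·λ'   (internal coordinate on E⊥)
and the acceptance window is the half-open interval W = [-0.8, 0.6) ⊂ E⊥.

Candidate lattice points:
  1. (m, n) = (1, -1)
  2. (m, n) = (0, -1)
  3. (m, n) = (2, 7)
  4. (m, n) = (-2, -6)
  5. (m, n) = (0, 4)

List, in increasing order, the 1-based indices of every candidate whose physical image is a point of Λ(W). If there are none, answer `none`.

2, 3, 4

λ' = (3−√13)/2 ≈ -0.302776.
[1] lift (1,-1): star map gives 1.302776; window check -0.8 ≤ 1.302776 < 0.6 is false → out
[2] lift (0,-1): star map gives 0.302776; window check -0.8 ≤ 0.302776 < 0.6 is true → IN Λ
[3] lift (2,7): star map gives -0.119429; window check -0.8 ≤ -0.119429 < 0.6 is true → IN Λ
[4] lift (-2,-6): star map gives -0.183346; window check -0.8 ≤ -0.183346 < 0.6 is true → IN Λ
[5] lift (0,4): star map gives -1.211103; window check -0.8 ≤ -1.211103 < 0.6 is false → out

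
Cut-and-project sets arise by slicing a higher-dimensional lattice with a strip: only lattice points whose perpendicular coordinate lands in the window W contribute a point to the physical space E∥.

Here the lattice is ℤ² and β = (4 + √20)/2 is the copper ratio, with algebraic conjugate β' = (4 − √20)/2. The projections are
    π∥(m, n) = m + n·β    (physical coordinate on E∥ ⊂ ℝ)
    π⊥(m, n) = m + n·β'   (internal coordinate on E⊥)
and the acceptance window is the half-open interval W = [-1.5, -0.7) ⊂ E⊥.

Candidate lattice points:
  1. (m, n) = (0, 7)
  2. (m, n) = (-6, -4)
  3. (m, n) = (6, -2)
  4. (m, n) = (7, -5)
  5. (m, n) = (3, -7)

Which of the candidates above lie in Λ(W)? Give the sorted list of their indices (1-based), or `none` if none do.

none

Compute β' = (4−√20)/2 = -0.23607, so π⊥(m,n) = m -0.23607·n.
candidate 1: (m,n)=(0,7) → π∥ = 0+7·β ≈ 29.65248, π⊥ = 0+7·β' ≈ -1.65248 ∉ [-1.5, -0.7) ⇒ out
candidate 2: (m,n)=(-6,-4) → π∥ = -6-4·β ≈ -22.94427, π⊥ = -6-4·β' ≈ -5.05573 ∉ [-1.5, -0.7) ⇒ out
candidate 3: (m,n)=(6,-2) → π∥ = 6-2·β ≈ -2.47214, π⊥ = 6-2·β' ≈ 6.47214 ∉ [-1.5, -0.7) ⇒ out
candidate 4: (m,n)=(7,-5) → π∥ = 7-5·β ≈ -14.18034, π⊥ = 7-5·β' ≈ 8.18034 ∉ [-1.5, -0.7) ⇒ out
candidate 5: (m,n)=(3,-7) → π∥ = 3-7·β ≈ -26.65248, π⊥ = 3-7·β' ≈ 4.65248 ∉ [-1.5, -0.7) ⇒ out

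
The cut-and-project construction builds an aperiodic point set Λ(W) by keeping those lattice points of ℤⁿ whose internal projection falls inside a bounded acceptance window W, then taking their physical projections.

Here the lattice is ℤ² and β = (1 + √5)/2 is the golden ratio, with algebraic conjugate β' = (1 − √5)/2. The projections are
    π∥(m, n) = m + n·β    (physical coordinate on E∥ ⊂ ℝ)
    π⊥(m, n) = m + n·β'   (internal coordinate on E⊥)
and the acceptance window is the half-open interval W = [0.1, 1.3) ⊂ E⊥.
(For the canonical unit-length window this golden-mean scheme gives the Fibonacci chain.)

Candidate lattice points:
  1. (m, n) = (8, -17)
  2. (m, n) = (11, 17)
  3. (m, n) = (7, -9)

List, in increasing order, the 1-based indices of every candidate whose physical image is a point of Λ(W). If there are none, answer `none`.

β' = (1−√5)/2 ≈ -0.618034.
candidate 1: (m,n)=(8,-17) → π∥ = 8-17·β ≈ -19.506578, π⊥ = 8-17·β' ≈ 18.506578 ∉ [0.1, 1.3) ⇒ out
candidate 2: (m,n)=(11,17) → π∥ = 11+17·β ≈ 38.506578, π⊥ = 11+17·β' ≈ 0.493422 ∈ [0.1, 1.3) ⇒ IN Λ
candidate 3: (m,n)=(7,-9) → π∥ = 7-9·β ≈ -7.562306, π⊥ = 7-9·β' ≈ 12.562306 ∉ [0.1, 1.3) ⇒ out

2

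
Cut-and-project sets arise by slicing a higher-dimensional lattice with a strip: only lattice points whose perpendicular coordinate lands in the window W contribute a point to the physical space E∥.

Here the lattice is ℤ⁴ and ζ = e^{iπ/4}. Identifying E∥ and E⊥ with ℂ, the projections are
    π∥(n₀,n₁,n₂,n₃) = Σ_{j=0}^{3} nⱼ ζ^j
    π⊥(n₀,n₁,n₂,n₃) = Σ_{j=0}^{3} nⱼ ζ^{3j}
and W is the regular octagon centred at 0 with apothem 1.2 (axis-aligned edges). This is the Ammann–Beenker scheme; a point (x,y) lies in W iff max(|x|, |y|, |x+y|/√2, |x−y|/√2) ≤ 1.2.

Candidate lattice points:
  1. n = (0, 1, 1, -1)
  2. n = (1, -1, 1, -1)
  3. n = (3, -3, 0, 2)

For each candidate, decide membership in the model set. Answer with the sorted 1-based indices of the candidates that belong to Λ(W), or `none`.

Internal map: ζ^{3j} for j=0..3 gives (1,0), (−√2/2,√2/2), (0,−1), (√2/2,√2/2).
#1 (0, 1, 1, -1): internal (-1.41421, -1.00000); octagon support 1.70711 vs apothem 1.2 → ∉ W
#2 (1, -1, 1, -1): internal (1.00000, -2.41421); octagon support 2.41421 vs apothem 1.2 → ∉ W
#3 (3, -3, 0, 2): internal (6.53553, -0.70711); octagon support 6.53553 vs apothem 1.2 → ∉ W

none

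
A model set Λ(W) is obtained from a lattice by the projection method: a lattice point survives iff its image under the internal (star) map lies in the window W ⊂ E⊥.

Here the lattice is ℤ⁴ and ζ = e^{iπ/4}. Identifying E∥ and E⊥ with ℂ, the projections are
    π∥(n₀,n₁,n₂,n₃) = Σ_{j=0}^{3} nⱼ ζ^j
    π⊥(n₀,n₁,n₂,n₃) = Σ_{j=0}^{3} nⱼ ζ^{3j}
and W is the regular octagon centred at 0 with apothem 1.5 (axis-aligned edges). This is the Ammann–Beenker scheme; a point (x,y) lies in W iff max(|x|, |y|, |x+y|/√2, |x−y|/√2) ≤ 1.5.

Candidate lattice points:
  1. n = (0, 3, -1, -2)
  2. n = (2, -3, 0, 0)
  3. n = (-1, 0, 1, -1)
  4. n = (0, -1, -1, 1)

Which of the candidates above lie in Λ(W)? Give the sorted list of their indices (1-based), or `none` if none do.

Internal map: ζ^{3j} for j=0..3 gives (1,0), (−√2/2,√2/2), (0,−1), (√2/2,√2/2).
candidate 1: n = (0, 3, -1, -2) → π⊥ ≈ (-3.535534, +1.707107); max(|x|,|y|,|x±y|/√2) = 3.707107 > 1.5 ⇒ ∉ W
candidate 2: n = (2, -3, 0, 0) → π⊥ ≈ (+4.121320, -2.121320); max(|x|,|y|,|x±y|/√2) = 4.414214 > 1.5 ⇒ ∉ W
candidate 3: n = (-1, 0, 1, -1) → π⊥ ≈ (-1.707107, -1.707107); max(|x|,|y|,|x±y|/√2) = 2.414214 > 1.5 ⇒ ∉ W
candidate 4: n = (0, -1, -1, 1) → π⊥ ≈ (+1.414214, +1.000000); max(|x|,|y|,|x±y|/√2) = 1.707107 > 1.5 ⇒ ∉ W

none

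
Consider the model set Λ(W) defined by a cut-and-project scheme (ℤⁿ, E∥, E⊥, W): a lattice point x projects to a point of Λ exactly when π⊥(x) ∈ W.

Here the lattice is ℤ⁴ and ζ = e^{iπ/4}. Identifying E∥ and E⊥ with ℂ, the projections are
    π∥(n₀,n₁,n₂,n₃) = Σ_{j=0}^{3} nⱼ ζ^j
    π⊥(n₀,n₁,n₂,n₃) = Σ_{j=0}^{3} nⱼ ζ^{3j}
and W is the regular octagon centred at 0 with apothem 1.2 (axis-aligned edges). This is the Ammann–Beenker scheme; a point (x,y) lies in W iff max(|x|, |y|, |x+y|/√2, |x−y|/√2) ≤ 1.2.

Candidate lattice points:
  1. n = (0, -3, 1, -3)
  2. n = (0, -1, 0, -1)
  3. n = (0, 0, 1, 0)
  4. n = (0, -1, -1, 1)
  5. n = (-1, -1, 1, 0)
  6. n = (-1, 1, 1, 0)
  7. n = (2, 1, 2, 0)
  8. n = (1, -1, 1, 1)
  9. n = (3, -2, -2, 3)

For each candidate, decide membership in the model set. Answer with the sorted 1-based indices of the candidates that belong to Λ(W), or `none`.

π⊥(n) = n₀ + n₁ζ³ + n₂ζ⁶ + n₃ζ⁹ where ζ = e^{iπ/4}.
#1 (0, -3, 1, -3): internal (0.00000, -5.24264); octagon support 5.24264 vs apothem 1.2 → ∉ W
#2 (0, -1, 0, -1): internal (0.00000, -1.41421); octagon support 1.41421 vs apothem 1.2 → ∉ W
#3 (0, 0, 1, 0): internal (0.00000, -1.00000); octagon support 1.00000 vs apothem 1.2 → ∈ W
#4 (0, -1, -1, 1): internal (1.41421, 1.00000); octagon support 1.70711 vs apothem 1.2 → ∉ W
#5 (-1, -1, 1, 0): internal (-0.29289, -1.70711); octagon support 1.70711 vs apothem 1.2 → ∉ W
#6 (-1, 1, 1, 0): internal (-1.70711, -0.29289); octagon support 1.70711 vs apothem 1.2 → ∉ W
#7 (2, 1, 2, 0): internal (1.29289, -1.29289); octagon support 1.82843 vs apothem 1.2 → ∉ W
#8 (1, -1, 1, 1): internal (2.41421, -1.00000); octagon support 2.41421 vs apothem 1.2 → ∉ W
#9 (3, -2, -2, 3): internal (6.53553, 2.70711); octagon support 6.53553 vs apothem 1.2 → ∉ W

3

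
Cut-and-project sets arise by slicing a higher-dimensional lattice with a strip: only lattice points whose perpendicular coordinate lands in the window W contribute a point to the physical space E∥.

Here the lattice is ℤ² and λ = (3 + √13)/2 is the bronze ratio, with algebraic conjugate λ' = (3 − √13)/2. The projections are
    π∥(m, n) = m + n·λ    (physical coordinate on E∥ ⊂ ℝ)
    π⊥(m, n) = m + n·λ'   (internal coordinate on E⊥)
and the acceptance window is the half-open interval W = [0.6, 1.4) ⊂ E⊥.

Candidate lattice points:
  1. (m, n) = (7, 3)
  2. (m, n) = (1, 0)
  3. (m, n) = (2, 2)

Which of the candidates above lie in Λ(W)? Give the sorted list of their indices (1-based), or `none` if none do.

2, 3

Compute λ' = (3−√13)/2 = -0.30278, so π⊥(m,n) = m -0.30278·n.
#1 (7,3): internal coord 7 + (3)·λ' = +6.09167; +6.09167 ∉ [0.6, 1.4) → out
#2 (1,0): internal coord 1 + (0)·λ' = +1.00000; +1.00000 ∈ [0.6, 1.4) → IN Λ
#3 (2,2): internal coord 2 + (2)·λ' = +1.39445; +1.39445 ∈ [0.6, 1.4) → IN Λ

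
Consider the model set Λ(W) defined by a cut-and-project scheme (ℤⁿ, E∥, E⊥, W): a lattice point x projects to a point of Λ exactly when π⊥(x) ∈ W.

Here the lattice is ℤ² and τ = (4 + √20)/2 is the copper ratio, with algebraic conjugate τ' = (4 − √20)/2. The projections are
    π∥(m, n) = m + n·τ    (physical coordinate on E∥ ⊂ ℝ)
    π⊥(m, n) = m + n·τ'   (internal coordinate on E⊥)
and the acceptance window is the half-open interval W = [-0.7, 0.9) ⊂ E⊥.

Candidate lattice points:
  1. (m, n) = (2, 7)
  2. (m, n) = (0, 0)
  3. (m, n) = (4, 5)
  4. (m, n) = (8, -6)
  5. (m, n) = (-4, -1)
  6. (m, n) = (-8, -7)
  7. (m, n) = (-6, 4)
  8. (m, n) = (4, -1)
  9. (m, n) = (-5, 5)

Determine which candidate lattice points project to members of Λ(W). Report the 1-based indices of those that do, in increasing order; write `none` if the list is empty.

Numerically τ ≈ 4.23607 and τ' = −1/τ ≈ -0.23607.
#1 (2,7): internal coord 2 + (7)·τ' = +0.34752; +0.34752 ∈ [-0.7, 0.9) → IN Λ
#2 (0,0): internal coord 0 + (0)·τ' = +0.00000; +0.00000 ∈ [-0.7, 0.9) → IN Λ
#3 (4,5): internal coord 4 + (5)·τ' = +2.81966; +2.81966 ∉ [-0.7, 0.9) → out
#4 (8,-6): internal coord 8 + (-6)·τ' = +9.41641; +9.41641 ∉ [-0.7, 0.9) → out
#5 (-4,-1): internal coord -4 + (-1)·τ' = -3.76393; -3.76393 ∉ [-0.7, 0.9) → out
#6 (-8,-7): internal coord -8 + (-7)·τ' = -6.34752; -6.34752 ∉ [-0.7, 0.9) → out
#7 (-6,4): internal coord -6 + (4)·τ' = -6.94427; -6.94427 ∉ [-0.7, 0.9) → out
#8 (4,-1): internal coord 4 + (-1)·τ' = +4.23607; +4.23607 ∉ [-0.7, 0.9) → out
#9 (-5,5): internal coord -5 + (5)·τ' = -6.18034; -6.18034 ∉ [-0.7, 0.9) → out

1, 2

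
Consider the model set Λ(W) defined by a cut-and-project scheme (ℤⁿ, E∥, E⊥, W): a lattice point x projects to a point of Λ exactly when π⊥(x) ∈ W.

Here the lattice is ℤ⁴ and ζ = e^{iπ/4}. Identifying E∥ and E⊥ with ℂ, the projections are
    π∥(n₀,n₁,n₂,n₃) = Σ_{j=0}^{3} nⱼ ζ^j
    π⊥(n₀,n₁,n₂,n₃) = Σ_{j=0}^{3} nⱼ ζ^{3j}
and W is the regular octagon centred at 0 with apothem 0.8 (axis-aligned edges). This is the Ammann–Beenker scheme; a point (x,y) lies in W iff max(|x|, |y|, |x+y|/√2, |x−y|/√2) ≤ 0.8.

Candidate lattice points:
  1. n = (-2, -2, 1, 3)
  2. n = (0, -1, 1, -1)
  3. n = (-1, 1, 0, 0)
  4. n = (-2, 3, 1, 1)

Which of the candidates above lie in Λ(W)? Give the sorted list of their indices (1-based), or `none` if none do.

none

Internal map: ζ^{3j} for j=0..3 gives (1,0), (−√2/2,√2/2), (0,−1), (√2/2,√2/2).
candidate 1: n = (-2, -2, 1, 3) → π⊥ ≈ (+1.53553, -0.29289); max(|x|,|y|,|x±y|/√2) = 1.53553 > 0.8 ⇒ ∉ W
candidate 2: n = (0, -1, 1, -1) → π⊥ ≈ (+0.00000, -2.41421); max(|x|,|y|,|x±y|/√2) = 2.41421 > 0.8 ⇒ ∉ W
candidate 3: n = (-1, 1, 0, 0) → π⊥ ≈ (-1.70711, +0.70711); max(|x|,|y|,|x±y|/√2) = 1.70711 > 0.8 ⇒ ∉ W
candidate 4: n = (-2, 3, 1, 1) → π⊥ ≈ (-3.41421, +1.82843); max(|x|,|y|,|x±y|/√2) = 3.70711 > 0.8 ⇒ ∉ W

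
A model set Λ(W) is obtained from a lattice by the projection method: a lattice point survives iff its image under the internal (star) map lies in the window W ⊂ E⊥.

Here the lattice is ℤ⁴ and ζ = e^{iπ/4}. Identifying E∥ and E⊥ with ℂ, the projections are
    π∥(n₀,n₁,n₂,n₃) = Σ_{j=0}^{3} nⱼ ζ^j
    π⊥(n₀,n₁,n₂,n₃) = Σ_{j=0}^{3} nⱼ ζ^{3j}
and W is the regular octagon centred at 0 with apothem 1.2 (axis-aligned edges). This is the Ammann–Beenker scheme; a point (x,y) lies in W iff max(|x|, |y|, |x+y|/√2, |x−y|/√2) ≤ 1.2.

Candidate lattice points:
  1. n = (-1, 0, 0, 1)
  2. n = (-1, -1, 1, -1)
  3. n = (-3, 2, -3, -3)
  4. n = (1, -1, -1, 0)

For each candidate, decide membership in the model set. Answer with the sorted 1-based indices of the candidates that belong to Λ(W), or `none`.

1

π⊥(n) = n₀ + n₁ζ³ + n₂ζ⁶ + n₃ζ⁹ where ζ = e^{iπ/4}.
candidate 1: n = (-1, 0, 0, 1) → π⊥ ≈ (-0.29289, +0.70711); max(|x|,|y|,|x±y|/√2) = 0.70711 ≤ 1.2 ⇒ ∈ W
candidate 2: n = (-1, -1, 1, -1) → π⊥ ≈ (-1.00000, -2.41421); max(|x|,|y|,|x±y|/√2) = 2.41421 > 1.2 ⇒ ∉ W
candidate 3: n = (-3, 2, -3, -3) → π⊥ ≈ (-6.53553, +2.29289); max(|x|,|y|,|x±y|/√2) = 6.53553 > 1.2 ⇒ ∉ W
candidate 4: n = (1, -1, -1, 0) → π⊥ ≈ (+1.70711, +0.29289); max(|x|,|y|,|x±y|/√2) = 1.70711 > 1.2 ⇒ ∉ W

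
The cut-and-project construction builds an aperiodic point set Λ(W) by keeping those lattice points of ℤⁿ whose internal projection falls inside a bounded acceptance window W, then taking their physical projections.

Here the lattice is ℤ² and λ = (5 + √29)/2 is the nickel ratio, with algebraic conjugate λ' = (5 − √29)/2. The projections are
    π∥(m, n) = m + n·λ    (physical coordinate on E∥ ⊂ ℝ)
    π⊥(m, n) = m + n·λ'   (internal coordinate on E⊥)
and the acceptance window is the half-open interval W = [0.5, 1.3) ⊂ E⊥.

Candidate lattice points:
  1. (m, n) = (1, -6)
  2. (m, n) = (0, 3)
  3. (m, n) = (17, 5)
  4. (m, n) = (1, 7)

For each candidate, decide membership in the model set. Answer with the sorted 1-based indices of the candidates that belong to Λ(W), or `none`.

λ' = (5−√29)/2 ≈ -0.192582.
candidate 1: (m,n)=(1,-6) → π∥ = 1-6·λ ≈ -30.155494, π⊥ = 1-6·λ' ≈ 2.155494 ∉ [0.5, 1.3) ⇒ out
candidate 2: (m,n)=(0,3) → π∥ = 0+3·λ ≈ 15.577747, π⊥ = 0+3·λ' ≈ -0.577747 ∉ [0.5, 1.3) ⇒ out
candidate 3: (m,n)=(17,5) → π∥ = 17+5·λ ≈ 42.962912, π⊥ = 17+5·λ' ≈ 16.037088 ∉ [0.5, 1.3) ⇒ out
candidate 4: (m,n)=(1,7) → π∥ = 1+7·λ ≈ 37.348077, π⊥ = 1+7·λ' ≈ -0.348077 ∉ [0.5, 1.3) ⇒ out

none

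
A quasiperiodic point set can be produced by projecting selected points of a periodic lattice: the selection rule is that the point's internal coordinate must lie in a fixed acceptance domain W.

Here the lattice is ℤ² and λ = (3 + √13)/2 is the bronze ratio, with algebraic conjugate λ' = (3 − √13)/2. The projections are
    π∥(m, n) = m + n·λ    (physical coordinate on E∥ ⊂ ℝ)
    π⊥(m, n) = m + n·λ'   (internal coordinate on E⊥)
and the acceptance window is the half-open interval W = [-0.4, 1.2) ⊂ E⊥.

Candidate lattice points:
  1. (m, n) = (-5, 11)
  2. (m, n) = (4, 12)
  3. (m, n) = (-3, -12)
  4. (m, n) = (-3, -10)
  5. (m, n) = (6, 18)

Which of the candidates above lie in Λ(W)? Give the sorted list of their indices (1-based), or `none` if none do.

2, 3, 4, 5

λ' = (3−√13)/2 ≈ -0.302776.
[1] lift (-5,11): star map gives -8.330532; window check -0.4 ≤ -8.330532 < 1.2 is false → out
[2] lift (4,12): star map gives 0.366692; window check -0.4 ≤ 0.366692 < 1.2 is true → IN Λ
[3] lift (-3,-12): star map gives 0.633308; window check -0.4 ≤ 0.633308 < 1.2 is true → IN Λ
[4] lift (-3,-10): star map gives 0.027756; window check -0.4 ≤ 0.027756 < 1.2 is true → IN Λ
[5] lift (6,18): star map gives 0.550039; window check -0.4 ≤ 0.550039 < 1.2 is true → IN Λ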